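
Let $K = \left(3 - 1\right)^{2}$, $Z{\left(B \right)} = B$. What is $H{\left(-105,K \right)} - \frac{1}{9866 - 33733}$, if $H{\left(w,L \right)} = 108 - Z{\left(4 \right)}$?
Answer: $\frac{2482169}{23867} \approx 104.0$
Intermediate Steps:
$K = 4$ ($K = 2^{2} = 4$)
$H{\left(w,L \right)} = 104$ ($H{\left(w,L \right)} = 108 - 4 = 104$)
$H{\left(-105,K \right)} - \frac{1}{9866 - 33733} = 104 - \frac{1}{9866 - 33733} = 104 - \frac{1}{-23867} = 104 - - \frac{1}{23867} = 104 + \frac{1}{23867} = \frac{2482169}{23867}$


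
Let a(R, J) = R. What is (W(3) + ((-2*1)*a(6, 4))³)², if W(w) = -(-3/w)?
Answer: 2982529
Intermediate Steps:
W(w) = 3/w (W(w) = -(-3)/w = 3/w)
(W(3) + ((-2*1)*a(6, 4))³)² = (3/3 + (-2*1*6)³)² = (3*(⅓) + (-2*6)³)² = (1 + (-12)³)² = (1 - 1728)² = (-1727)² = 2982529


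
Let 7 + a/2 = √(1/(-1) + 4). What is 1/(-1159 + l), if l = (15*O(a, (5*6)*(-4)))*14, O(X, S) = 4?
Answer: -1/319 ≈ -0.0031348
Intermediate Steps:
a = -14 + 2*√3 (a = -14 + 2*√(1/(-1) + 4) = -14 + 2*√(-1 + 4) = -14 + 2*√3 ≈ -10.536)
l = 840 (l = (15*4)*14 = 60*14 = 840)
1/(-1159 + l) = 1/(-1159 + 840) = 1/(-319) = -1/319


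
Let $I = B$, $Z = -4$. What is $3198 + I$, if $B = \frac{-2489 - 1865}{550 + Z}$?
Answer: $\frac{124411}{39} \approx 3190.0$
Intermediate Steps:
$B = - \frac{311}{39}$ ($B = \frac{-2489 - 1865}{550 - 4} = - \frac{4354}{546} = \left(-4354\right) \frac{1}{546} = - \frac{311}{39} \approx -7.9744$)
$I = - \frac{311}{39} \approx -7.9744$
$3198 + I = 3198 - \frac{311}{39} = \frac{124411}{39}$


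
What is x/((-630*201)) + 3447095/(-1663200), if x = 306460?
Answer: -11125337/2476320 ≈ -4.4927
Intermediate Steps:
x/((-630*201)) + 3447095/(-1663200) = 306460/((-630*201)) + 3447095/(-1663200) = 306460/(-126630) + 3447095*(-1/1663200) = 306460*(-1/126630) - 689419/332640 = -4378/1809 - 689419/332640 = -11125337/2476320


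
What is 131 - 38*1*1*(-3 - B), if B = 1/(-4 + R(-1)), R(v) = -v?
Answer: 697/3 ≈ 232.33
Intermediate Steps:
B = -⅓ (B = 1/(-4 - 1*(-1)) = 1/(-4 + 1) = 1/(-3) = -⅓ ≈ -0.33333)
131 - 38*1*1*(-3 - B) = 131 - 38*1*1*(-3 - 1*(-⅓)) = 131 - 38*(-3 + ⅓) = 131 - 38*(-8)/3 = 131 - 38*(-8/3) = 131 + 304/3 = 697/3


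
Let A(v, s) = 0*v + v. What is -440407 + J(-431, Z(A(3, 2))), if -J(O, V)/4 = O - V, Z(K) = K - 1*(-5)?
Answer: -438651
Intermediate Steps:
A(v, s) = v (A(v, s) = 0 + v = v)
Z(K) = 5 + K (Z(K) = K + 5 = 5 + K)
J(O, V) = -4*O + 4*V (J(O, V) = -4*(O - V) = -4*O + 4*V)
-440407 + J(-431, Z(A(3, 2))) = -440407 + (-4*(-431) + 4*(5 + 3)) = -440407 + (1724 + 4*8) = -440407 + (1724 + 32) = -440407 + 1756 = -438651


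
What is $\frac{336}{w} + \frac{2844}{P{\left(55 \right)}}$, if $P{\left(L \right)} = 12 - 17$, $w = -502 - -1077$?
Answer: $- \frac{326724}{575} \approx -568.22$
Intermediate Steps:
$w = 575$ ($w = -502 + 1077 = 575$)
$P{\left(L \right)} = -5$
$\frac{336}{w} + \frac{2844}{P{\left(55 \right)}} = \frac{336}{575} + \frac{2844}{-5} = 336 \cdot \frac{1}{575} + 2844 \left(- \frac{1}{5}\right) = \frac{336}{575} - \frac{2844}{5} = - \frac{326724}{575}$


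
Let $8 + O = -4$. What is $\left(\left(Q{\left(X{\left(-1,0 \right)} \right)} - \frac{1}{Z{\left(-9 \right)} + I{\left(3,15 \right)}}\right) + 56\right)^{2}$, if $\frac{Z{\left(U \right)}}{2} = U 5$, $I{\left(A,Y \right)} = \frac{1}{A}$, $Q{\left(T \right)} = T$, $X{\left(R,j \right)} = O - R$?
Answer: $\frac{146603664}{72361} \approx 2026.0$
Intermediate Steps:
$O = -12$ ($O = -8 - 4 = -12$)
$X{\left(R,j \right)} = -12 - R$
$Z{\left(U \right)} = 10 U$ ($Z{\left(U \right)} = 2 U 5 = 2 \cdot 5 U = 10 U$)
$\left(\left(Q{\left(X{\left(-1,0 \right)} \right)} - \frac{1}{Z{\left(-9 \right)} + I{\left(3,15 \right)}}\right) + 56\right)^{2} = \left(\left(\left(-12 - -1\right) - \frac{1}{10 \left(-9\right) + \frac{1}{3}}\right) + 56\right)^{2} = \left(\left(\left(-12 + 1\right) - \frac{1}{-90 + \frac{1}{3}}\right) + 56\right)^{2} = \left(\left(-11 - \frac{1}{- \frac{269}{3}}\right) + 56\right)^{2} = \left(\left(-11 - - \frac{3}{269}\right) + 56\right)^{2} = \left(\left(-11 + \frac{3}{269}\right) + 56\right)^{2} = \left(- \frac{2956}{269} + 56\right)^{2} = \left(\frac{12108}{269}\right)^{2} = \frac{146603664}{72361}$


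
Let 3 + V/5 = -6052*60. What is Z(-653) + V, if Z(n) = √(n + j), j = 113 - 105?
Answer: -1815615 + I*√645 ≈ -1.8156e+6 + 25.397*I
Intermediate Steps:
j = 8
V = -1815615 (V = -15 + 5*(-6052*60) = -15 + 5*(-363120) = -15 - 1815600 = -1815615)
Z(n) = √(8 + n) (Z(n) = √(n + 8) = √(8 + n))
Z(-653) + V = √(8 - 653) - 1815615 = √(-645) - 1815615 = I*√645 - 1815615 = -1815615 + I*√645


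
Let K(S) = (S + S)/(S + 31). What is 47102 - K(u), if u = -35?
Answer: 94169/2 ≈ 47085.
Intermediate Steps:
K(S) = 2*S/(31 + S) (K(S) = (2*S)/(31 + S) = 2*S/(31 + S))
47102 - K(u) = 47102 - 2*(-35)/(31 - 35) = 47102 - 2*(-35)/(-4) = 47102 - 2*(-35)*(-1)/4 = 47102 - 1*35/2 = 47102 - 35/2 = 94169/2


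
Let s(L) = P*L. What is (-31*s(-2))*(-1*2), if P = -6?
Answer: 744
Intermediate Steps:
s(L) = -6*L
(-31*s(-2))*(-1*2) = (-(-186)*(-2))*(-1*2) = -31*12*(-2) = -372*(-2) = 744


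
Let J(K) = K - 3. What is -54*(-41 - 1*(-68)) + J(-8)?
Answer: -1469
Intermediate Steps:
J(K) = -3 + K
-54*(-41 - 1*(-68)) + J(-8) = -54*(-41 - 1*(-68)) + (-3 - 8) = -54*(-41 + 68) - 11 = -54*27 - 11 = -1458 - 11 = -1469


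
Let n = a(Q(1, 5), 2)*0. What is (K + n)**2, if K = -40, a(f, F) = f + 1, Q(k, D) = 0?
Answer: 1600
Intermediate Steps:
a(f, F) = 1 + f
n = 0 (n = (1 + 0)*0 = 1*0 = 0)
(K + n)**2 = (-40 + 0)**2 = (-40)**2 = 1600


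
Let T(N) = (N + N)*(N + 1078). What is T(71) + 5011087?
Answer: 5174245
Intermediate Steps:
T(N) = 2*N*(1078 + N) (T(N) = (2*N)*(1078 + N) = 2*N*(1078 + N))
T(71) + 5011087 = 2*71*(1078 + 71) + 5011087 = 2*71*1149 + 5011087 = 163158 + 5011087 = 5174245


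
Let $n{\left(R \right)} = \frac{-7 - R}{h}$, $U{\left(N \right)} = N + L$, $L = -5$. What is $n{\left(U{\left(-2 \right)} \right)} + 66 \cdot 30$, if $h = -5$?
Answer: $1980$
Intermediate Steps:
$U{\left(N \right)} = -5 + N$ ($U{\left(N \right)} = N - 5 = -5 + N$)
$n{\left(R \right)} = \frac{7}{5} + \frac{R}{5}$ ($n{\left(R \right)} = \frac{-7 - R}{-5} = \left(-7 - R\right) \left(- \frac{1}{5}\right) = \frac{7}{5} + \frac{R}{5}$)
$n{\left(U{\left(-2 \right)} \right)} + 66 \cdot 30 = \left(\frac{7}{5} + \frac{-5 - 2}{5}\right) + 66 \cdot 30 = \left(\frac{7}{5} + \frac{1}{5} \left(-7\right)\right) + 1980 = \left(\frac{7}{5} - \frac{7}{5}\right) + 1980 = 0 + 1980 = 1980$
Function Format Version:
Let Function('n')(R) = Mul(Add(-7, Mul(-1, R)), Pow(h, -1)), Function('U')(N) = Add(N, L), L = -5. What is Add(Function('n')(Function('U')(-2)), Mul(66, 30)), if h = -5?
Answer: 1980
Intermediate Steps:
Function('U')(N) = Add(-5, N) (Function('U')(N) = Add(N, -5) = Add(-5, N))
Function('n')(R) = Add(Rational(7, 5), Mul(Rational(1, 5), R)) (Function('n')(R) = Mul(Add(-7, Mul(-1, R)), Pow(-5, -1)) = Mul(Add(-7, Mul(-1, R)), Rational(-1, 5)) = Add(Rational(7, 5), Mul(Rational(1, 5), R)))
Add(Function('n')(Function('U')(-2)), Mul(66, 30)) = Add(Add(Rational(7, 5), Mul(Rational(1, 5), Add(-5, -2))), Mul(66, 30)) = Add(Add(Rational(7, 5), Mul(Rational(1, 5), -7)), 1980) = Add(Add(Rational(7, 5), Rational(-7, 5)), 1980) = Add(0, 1980) = 1980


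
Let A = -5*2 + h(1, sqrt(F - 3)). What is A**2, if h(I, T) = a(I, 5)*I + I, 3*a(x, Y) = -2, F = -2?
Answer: 841/9 ≈ 93.444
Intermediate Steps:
a(x, Y) = -2/3 (a(x, Y) = (1/3)*(-2) = -2/3)
h(I, T) = I/3 (h(I, T) = -2*I/3 + I = I/3)
A = -29/3 (A = -5*2 + (1/3)*1 = -10 + 1/3 = -29/3 ≈ -9.6667)
A**2 = (-29/3)**2 = 841/9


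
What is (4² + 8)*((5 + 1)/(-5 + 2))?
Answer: -48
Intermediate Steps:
(4² + 8)*((5 + 1)/(-5 + 2)) = (16 + 8)*(6/(-3)) = 24*(6*(-⅓)) = 24*(-2) = -48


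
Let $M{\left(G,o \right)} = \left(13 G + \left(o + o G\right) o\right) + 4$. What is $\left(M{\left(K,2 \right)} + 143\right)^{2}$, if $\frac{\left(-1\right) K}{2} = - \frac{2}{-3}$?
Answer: $\frac{148225}{9} \approx 16469.0$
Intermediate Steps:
$K = - \frac{4}{3}$ ($K = - 2 \left(- \frac{2}{-3}\right) = - 2 \left(\left(-2\right) \left(- \frac{1}{3}\right)\right) = \left(-2\right) \frac{2}{3} = - \frac{4}{3} \approx -1.3333$)
$M{\left(G,o \right)} = 4 + 13 G + o \left(o + G o\right)$ ($M{\left(G,o \right)} = \left(13 G + \left(o + G o\right) o\right) + 4 = \left(13 G + o \left(o + G o\right)\right) + 4 = 4 + 13 G + o \left(o + G o\right)$)
$\left(M{\left(K,2 \right)} + 143\right)^{2} = \left(\left(4 + 2^{2} + 13 \left(- \frac{4}{3}\right) - \frac{4 \cdot 2^{2}}{3}\right) + 143\right)^{2} = \left(\left(4 + 4 - \frac{52}{3} - \frac{16}{3}\right) + 143\right)^{2} = \left(- \frac{44}{3} + 143\right)^{2} = \left(\frac{385}{3}\right)^{2} = \frac{148225}{9}$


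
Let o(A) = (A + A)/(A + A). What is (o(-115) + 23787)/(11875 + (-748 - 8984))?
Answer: 23788/2143 ≈ 11.100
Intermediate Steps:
o(A) = 1 (o(A) = (2*A)/((2*A)) = (2*A)*(1/(2*A)) = 1)
(o(-115) + 23787)/(11875 + (-748 - 8984)) = (1 + 23787)/(11875 + (-748 - 8984)) = 23788/(11875 - 9732) = 23788/2143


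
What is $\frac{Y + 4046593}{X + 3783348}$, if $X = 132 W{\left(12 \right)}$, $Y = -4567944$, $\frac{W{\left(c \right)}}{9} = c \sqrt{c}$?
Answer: $- \frac{6087815627}{44170627428} + \frac{11469722 \sqrt{3}}{11042656857} \approx -0.13603$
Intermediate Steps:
$W{\left(c \right)} = 9 c^{\frac{3}{2}}$ ($W{\left(c \right)} = 9 c \sqrt{c} = 9 c^{\frac{3}{2}}$)
$X = 28512 \sqrt{3}$ ($X = 132 \cdot 9 \cdot 12^{\frac{3}{2}} = 132 \cdot 9 \cdot 24 \sqrt{3} = 132 \cdot 216 \sqrt{3} = 28512 \sqrt{3} \approx 49384.0$)
$\frac{Y + 4046593}{X + 3783348} = \frac{-4567944 + 4046593}{28512 \sqrt{3} + 3783348} = - \frac{521351}{3783348 + 28512 \sqrt{3}}$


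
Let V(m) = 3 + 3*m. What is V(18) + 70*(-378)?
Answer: -26403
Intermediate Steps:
V(18) + 70*(-378) = (3 + 3*18) + 70*(-378) = (3 + 54) - 26460 = 57 - 26460 = -26403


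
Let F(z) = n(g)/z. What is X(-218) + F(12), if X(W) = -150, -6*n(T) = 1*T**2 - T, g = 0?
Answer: -150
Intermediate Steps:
n(T) = -T**2/6 + T/6 (n(T) = -(1*T**2 - T)/6 = -(T**2 - T)/6 = -T**2/6 + T/6)
F(z) = 0 (F(z) = ((1/6)*0*(1 - 1*0))/z = ((1/6)*0*(1 + 0))/z = ((1/6)*0*1)/z = 0/z = 0)
X(-218) + F(12) = -150 + 0 = -150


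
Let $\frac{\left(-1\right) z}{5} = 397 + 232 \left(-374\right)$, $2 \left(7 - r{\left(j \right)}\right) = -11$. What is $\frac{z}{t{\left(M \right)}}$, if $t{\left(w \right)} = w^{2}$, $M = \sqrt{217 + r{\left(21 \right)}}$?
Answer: $\frac{863710}{459} \approx 1881.7$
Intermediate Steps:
$r{\left(j \right)} = \frac{25}{2}$ ($r{\left(j \right)} = 7 - - \frac{11}{2} = 7 + \frac{11}{2} = \frac{25}{2}$)
$z = 431855$ ($z = - 5 \left(397 + 232 \left(-374\right)\right) = - 5 \left(397 - 86768\right) = \left(-5\right) \left(-86371\right) = 431855$)
$M = \frac{3 \sqrt{102}}{2}$ ($M = \sqrt{217 + \frac{25}{2}} = \sqrt{\frac{459}{2}} = \frac{3 \sqrt{102}}{2} \approx 15.149$)
$\frac{z}{t{\left(M \right)}} = \frac{431855}{\left(\frac{3 \sqrt{102}}{2}\right)^{2}} = \frac{431855}{\frac{459}{2}} = 431855 \cdot \frac{2}{459} = \frac{863710}{459}$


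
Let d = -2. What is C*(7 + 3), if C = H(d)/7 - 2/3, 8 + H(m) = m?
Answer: -440/21 ≈ -20.952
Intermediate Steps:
H(m) = -8 + m
C = -44/21 (C = (-8 - 2)/7 - 2/3 = -10*⅐ - 2*⅓ = -10/7 - ⅔ = -44/21 ≈ -2.0952)
C*(7 + 3) = -44*(7 + 3)/21 = -44/21*10 = -440/21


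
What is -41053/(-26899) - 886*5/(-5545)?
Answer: 69360291/29830991 ≈ 2.3251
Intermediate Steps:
-41053/(-26899) - 886*5/(-5545) = -41053*(-1/26899) - 4430*(-1/5545) = 41053/26899 + 886/1109 = 69360291/29830991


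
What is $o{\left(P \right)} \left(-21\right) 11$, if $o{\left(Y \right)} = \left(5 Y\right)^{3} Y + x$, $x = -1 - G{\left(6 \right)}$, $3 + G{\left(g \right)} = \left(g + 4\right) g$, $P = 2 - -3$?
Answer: $-18033477$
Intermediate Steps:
$P = 5$ ($P = 2 + 3 = 5$)
$G{\left(g \right)} = -3 + g \left(4 + g\right)$ ($G{\left(g \right)} = -3 + \left(g + 4\right) g = -3 + \left(4 + g\right) g = -3 + g \left(4 + g\right)$)
$x = -58$ ($x = -1 - \left(-3 + 6^{2} + 4 \cdot 6\right) = -1 - \left(-3 + 36 + 24\right) = -1 - 57 = -58$)
$o{\left(Y \right)} = -58 + 125 Y^{4}$ ($o{\left(Y \right)} = \left(5 Y\right)^{3} Y - 58 = 125 Y^{3} Y - 58 = 125 Y^{4} - 58 = -58 + 125 Y^{4}$)
$o{\left(P \right)} \left(-21\right) 11 = \left(-58 + 125 \cdot 5^{4}\right) \left(-21\right) 11 = \left(-58 + 125 \cdot 625\right) \left(-21\right) 11 = \left(-58 + 78125\right) \left(-21\right) 11 = 78067 \left(-21\right) 11 = \left(-1639407\right) 11 = -18033477$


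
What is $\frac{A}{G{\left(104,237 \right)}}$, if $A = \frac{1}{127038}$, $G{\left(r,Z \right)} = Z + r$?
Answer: $\frac{1}{43319958} \approx 2.3084 \cdot 10^{-8}$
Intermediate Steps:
$A = \frac{1}{127038} \approx 7.8717 \cdot 10^{-6}$
$\frac{A}{G{\left(104,237 \right)}} = \frac{1}{127038 \left(237 + 104\right)} = \frac{1}{127038 \cdot 341} = \frac{1}{127038} \cdot \frac{1}{341} = \frac{1}{43319958}$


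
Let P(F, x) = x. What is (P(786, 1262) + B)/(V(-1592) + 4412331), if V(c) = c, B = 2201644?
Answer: 2202906/4410739 ≈ 0.49944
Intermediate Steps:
(P(786, 1262) + B)/(V(-1592) + 4412331) = (1262 + 2201644)/(-1592 + 4412331) = 2202906/4410739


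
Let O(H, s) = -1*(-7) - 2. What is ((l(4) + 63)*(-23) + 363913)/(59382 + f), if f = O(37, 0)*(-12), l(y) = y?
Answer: 181186/29661 ≈ 6.1086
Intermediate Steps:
O(H, s) = 5 (O(H, s) = 7 - 2 = 5)
f = -60 (f = 5*(-12) = -60)
((l(4) + 63)*(-23) + 363913)/(59382 + f) = ((4 + 63)*(-23) + 363913)/(59382 - 60) = (67*(-23) + 363913)/59322 = (-1541 + 363913)*(1/59322) = 362372*(1/59322) = 181186/29661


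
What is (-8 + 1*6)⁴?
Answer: 16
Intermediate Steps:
(-8 + 1*6)⁴ = (-8 + 6)⁴ = (-2)⁴ = 16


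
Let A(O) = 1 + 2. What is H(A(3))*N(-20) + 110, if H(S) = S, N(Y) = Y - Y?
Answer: 110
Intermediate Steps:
A(O) = 3
N(Y) = 0
H(A(3))*N(-20) + 110 = 3*0 + 110 = 0 + 110 = 110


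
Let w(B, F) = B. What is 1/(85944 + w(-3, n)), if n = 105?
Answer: 1/85941 ≈ 1.1636e-5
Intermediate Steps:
1/(85944 + w(-3, n)) = 1/(85944 - 3) = 1/85941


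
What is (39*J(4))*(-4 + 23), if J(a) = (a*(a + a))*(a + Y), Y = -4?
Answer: 0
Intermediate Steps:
J(a) = 2*a**2*(-4 + a) (J(a) = (a*(a + a))*(a - 4) = (a*(2*a))*(-4 + a) = (2*a**2)*(-4 + a) = 2*a**2*(-4 + a))
(39*J(4))*(-4 + 23) = (39*(2*4**2*(-4 + 4)))*(-4 + 23) = (39*(2*16*0))*19 = (39*0)*19 = 0*19 = 0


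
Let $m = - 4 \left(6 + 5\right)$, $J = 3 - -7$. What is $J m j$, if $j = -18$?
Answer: $7920$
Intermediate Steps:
$J = 10$ ($J = 3 + 7 = 10$)
$m = -44$ ($m = \left(-4\right) 11 = -44$)
$J m j = 10 \left(-44\right) \left(-18\right) = \left(-440\right) \left(-18\right) = 7920$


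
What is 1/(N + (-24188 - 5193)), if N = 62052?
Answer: 1/32671 ≈ 3.0608e-5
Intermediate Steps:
1/(N + (-24188 - 5193)) = 1/(62052 + (-24188 - 5193)) = 1/(62052 - 29381) = 1/32671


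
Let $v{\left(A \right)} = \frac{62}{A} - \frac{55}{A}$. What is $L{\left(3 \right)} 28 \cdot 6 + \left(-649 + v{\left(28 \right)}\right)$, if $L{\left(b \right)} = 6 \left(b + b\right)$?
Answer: $\frac{21597}{4} \approx 5399.3$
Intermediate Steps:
$v{\left(A \right)} = \frac{7}{A}$
$L{\left(b \right)} = 12 b$ ($L{\left(b \right)} = 6 \cdot 2 b = 12 b$)
$L{\left(3 \right)} 28 \cdot 6 + \left(-649 + v{\left(28 \right)}\right) = 12 \cdot 3 \cdot 28 \cdot 6 - \left(649 - \frac{7}{28}\right) = 36 \cdot 28 \cdot 6 + \left(-649 + 7 \cdot \frac{1}{28}\right) = 1008 \cdot 6 + \left(-649 + \frac{1}{4}\right) = 6048 - \frac{2595}{4} = \frac{21597}{4}$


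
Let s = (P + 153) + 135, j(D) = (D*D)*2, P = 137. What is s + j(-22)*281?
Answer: 272433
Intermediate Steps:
j(D) = 2*D² (j(D) = D²*2 = 2*D²)
s = 425 (s = (137 + 153) + 135 = 290 + 135 = 425)
s + j(-22)*281 = 425 + (2*(-22)²)*281 = 425 + (2*484)*281 = 425 + 968*281 = 425 + 272008 = 272433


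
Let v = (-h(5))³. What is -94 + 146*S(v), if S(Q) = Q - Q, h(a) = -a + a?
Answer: -94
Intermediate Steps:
h(a) = 0
v = 0 (v = (-1*0)³ = 0³ = 0)
S(Q) = 0
-94 + 146*S(v) = -94 + 146*0 = -94 + 0 = -94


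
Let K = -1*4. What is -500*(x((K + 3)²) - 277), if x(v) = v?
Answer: 138000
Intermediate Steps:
K = -4
-500*(x((K + 3)²) - 277) = -500*((-4 + 3)² - 277) = -500*((-1)² - 277) = -500*(1 - 277) = -500*(-276) = 138000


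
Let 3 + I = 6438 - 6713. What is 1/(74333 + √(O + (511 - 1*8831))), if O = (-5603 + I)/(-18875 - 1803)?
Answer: 1537057774/114254287549821 - 7*I*√72598803338/114254287549821 ≈ 1.3453e-5 - 1.6508e-8*I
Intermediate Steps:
I = -278 (I = -3 + (6438 - 6713) = -3 - 275 = -278)
O = 5881/20678 (O = (-5603 - 278)/(-18875 - 1803) = -5881/(-20678) = -5881*(-1/20678) = 5881/20678 ≈ 0.28441)
1/(74333 + √(O + (511 - 1*8831))) = 1/(74333 + √(5881/20678 + (511 - 1*8831))) = 1/(74333 + √(5881/20678 + (511 - 8831))) = 1/(74333 + √(5881/20678 - 8320)) = 1/(74333 + √(-172035079/20678)) = 1/(74333 + I*√72598803338/2954)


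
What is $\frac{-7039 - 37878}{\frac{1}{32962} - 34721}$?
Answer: $\frac{1480554154}{1144473601} \approx 1.2937$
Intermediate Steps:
$\frac{-7039 - 37878}{\frac{1}{32962} - 34721} = - \frac{44917}{\frac{1}{32962} - 34721} = - \frac{44917}{- \frac{1144473601}{32962}} = \left(-44917\right) \left(- \frac{32962}{1144473601}\right) = \frac{1480554154}{1144473601}$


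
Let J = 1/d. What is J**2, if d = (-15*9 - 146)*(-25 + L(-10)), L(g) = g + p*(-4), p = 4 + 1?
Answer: 1/238857025 ≈ 4.1866e-9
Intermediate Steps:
p = 5
L(g) = -20 + g (L(g) = g + 5*(-4) = g - 20 = -20 + g)
d = 15455 (d = (-15*9 - 146)*(-25 + (-20 - 10)) = (-135 - 146)*(-25 - 30) = -281*(-55) = 15455)
J = 1/15455 ≈ 6.4704e-5
J**2 = (1/15455)**2 = 1/238857025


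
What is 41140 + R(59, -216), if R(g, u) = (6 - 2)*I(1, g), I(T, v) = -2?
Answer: 41132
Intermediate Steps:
R(g, u) = -8 (R(g, u) = (6 - 2)*(-2) = 4*(-2) = -8)
41140 + R(59, -216) = 41140 - 8 = 41132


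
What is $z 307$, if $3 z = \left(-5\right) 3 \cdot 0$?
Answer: $0$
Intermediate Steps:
$z = 0$ ($z = \frac{\left(-5\right) 3 \cdot 0}{3} = \frac{\left(-15\right) 0}{3} = \frac{1}{3} \cdot 0 = 0$)
$z 307 = 0 \cdot 307 = 0$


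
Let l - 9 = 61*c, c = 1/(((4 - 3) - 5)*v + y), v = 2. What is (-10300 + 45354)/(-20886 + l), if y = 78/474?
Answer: -10849213/6463841 ≈ -1.6784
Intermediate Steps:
y = 13/79 (y = 78*(1/474) = 13/79 ≈ 0.16456)
c = -79/619 (c = 1/(((4 - 3) - 5)*2 + 13/79) = 1/((1 - 5)*2 + 13/79) = 1/(-4*2 + 13/79) = 1/(-8 + 13/79) = 1/(-619/79) = -79/619 ≈ -0.12763)
l = 752/619 (l = 9 + 61*(-79/619) = 9 - 4819/619 = 752/619 ≈ 1.2149)
(-10300 + 45354)/(-20886 + l) = (-10300 + 45354)/(-20886 + 752/619) = 35054/(-12927682/619) = 35054*(-619/12927682) = -10849213/6463841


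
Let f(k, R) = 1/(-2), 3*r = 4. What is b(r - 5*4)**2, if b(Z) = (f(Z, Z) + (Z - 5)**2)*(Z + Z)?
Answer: 318195271744/729 ≈ 4.3648e+8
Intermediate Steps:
r = 4/3 (r = (1/3)*4 = 4/3 ≈ 1.3333)
f(k, R) = -1/2
b(Z) = 2*Z*(-1/2 + (-5 + Z)**2) (b(Z) = (-1/2 + (Z - 5)**2)*(Z + Z) = (-1/2 + (-5 + Z)**2)*(2*Z) = 2*Z*(-1/2 + (-5 + Z)**2))
b(r - 5*4)**2 = ((4/3 - 5*4)*(-1 + 2*(-5 + (4/3 - 5*4))**2))**2 = ((4/3 - 20)*(-1 + 2*(-5 + (4/3 - 20))**2))**2 = (-56*(-1 + 2*(-5 - 56/3)**2)/3)**2 = (-56*(-1 + 2*(-71/3)**2)/3)**2 = (-56*(-1 + 2*(5041/9))/3)**2 = (-56*(-1 + 10082/9)/3)**2 = (-56/3*10073/9)**2 = (-564088/27)**2 = 318195271744/729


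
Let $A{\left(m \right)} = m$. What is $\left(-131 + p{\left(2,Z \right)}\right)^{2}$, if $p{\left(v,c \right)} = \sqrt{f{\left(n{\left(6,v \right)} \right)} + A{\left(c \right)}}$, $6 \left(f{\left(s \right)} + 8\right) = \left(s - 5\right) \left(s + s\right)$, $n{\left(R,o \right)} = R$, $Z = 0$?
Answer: $\left(131 - i \sqrt{6}\right)^{2} \approx 17155.0 - 641.77 i$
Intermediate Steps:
$f{\left(s \right)} = -8 + \frac{s \left(-5 + s\right)}{3}$ ($f{\left(s \right)} = -8 + \frac{\left(s - 5\right) \left(s + s\right)}{6} = -8 + \frac{\left(-5 + s\right) 2 s}{6} = -8 + \frac{2 s \left(-5 + s\right)}{6} = -8 + \frac{s \left(-5 + s\right)}{3}$)
$p{\left(v,c \right)} = \sqrt{-6 + c}$ ($p{\left(v,c \right)} = \sqrt{\left(-8 - 10 + \frac{6^{2}}{3}\right) + c} = \sqrt{\left(-8 - 10 + \frac{1}{3} \cdot 36\right) + c} = \sqrt{\left(-8 - 10 + 12\right) + c} = \sqrt{-6 + c}$)
$\left(-131 + p{\left(2,Z \right)}\right)^{2} = \left(-131 + \sqrt{-6 + 0}\right)^{2} = \left(-131 + \sqrt{-6}\right)^{2} = \left(-131 + i \sqrt{6}\right)^{2}$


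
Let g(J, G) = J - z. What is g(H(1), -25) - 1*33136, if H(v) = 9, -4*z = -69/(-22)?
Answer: -2915107/88 ≈ -33126.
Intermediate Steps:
z = -69/88 (z = -(-69)/(4*(-22)) = -(-69)*(-1)/(4*22) = -¼*69/22 = -69/88 ≈ -0.78409)
g(J, G) = 69/88 + J (g(J, G) = J - 1*(-69/88) = J + 69/88 = 69/88 + J)
g(H(1), -25) - 1*33136 = (69/88 + 9) - 1*33136 = 861/88 - 33136 = -2915107/88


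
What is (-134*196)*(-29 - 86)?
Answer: 3020360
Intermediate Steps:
(-134*196)*(-29 - 86) = -26264*(-115) = 3020360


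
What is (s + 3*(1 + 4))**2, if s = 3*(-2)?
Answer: 81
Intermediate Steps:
s = -6
(s + 3*(1 + 4))**2 = (-6 + 3*(1 + 4))**2 = (-6 + 3*5)**2 = (-6 + 15)**2 = 9**2 = 81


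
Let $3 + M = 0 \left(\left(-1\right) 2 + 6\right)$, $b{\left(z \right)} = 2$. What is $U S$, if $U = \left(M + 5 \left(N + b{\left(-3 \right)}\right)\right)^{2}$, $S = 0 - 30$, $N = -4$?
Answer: $-5070$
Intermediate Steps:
$S = -30$ ($S = 0 - 30 = -30$)
$M = -3$ ($M = -3 + 0 \left(\left(-1\right) 2 + 6\right) = -3 + 0 \left(-2 + 6\right) = -3 + 0 \cdot 4 = -3 + 0 = -3$)
$U = 169$ ($U = \left(-3 + 5 \left(-4 + 2\right)\right)^{2} = \left(-3 + 5 \left(-2\right)\right)^{2} = \left(-3 - 10\right)^{2} = \left(-13\right)^{2} = 169$)
$U S = 169 \left(-30\right) = -5070$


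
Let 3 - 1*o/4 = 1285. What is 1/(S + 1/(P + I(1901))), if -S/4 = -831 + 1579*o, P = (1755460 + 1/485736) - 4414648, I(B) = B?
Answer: 1290739958231/41809354438307589596 ≈ 3.0872e-8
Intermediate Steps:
o = -5128 (o = 12 - 4*1285 = 12 - 5140 = -5128)
P = -1291663342367/485736 (P = (1755460 + 1/485736) - 4414648 = 852690118561/485736 - 4414648 = -1291663342367/485736 ≈ -2.6592e+6)
S = 32391772 (S = -4*(-831 + 1579*(-5128)) = -4*(-831 - 8097112) = -4*(-8097943) = 32391772)
1/(S + 1/(P + I(1901))) = 1/(32391772 + 1/(-1291663342367/485736 + 1901)) = 1/(32391772 + 1/(-1290739958231/485736)) = 1/(32391772 - 485736/1290739958231) = 1/(41809354438307589596/1290739958231) = 1290739958231/41809354438307589596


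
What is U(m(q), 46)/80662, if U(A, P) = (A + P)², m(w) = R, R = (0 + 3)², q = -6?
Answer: 3025/80662 ≈ 0.037502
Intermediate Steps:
R = 9 (R = 3² = 9)
m(w) = 9
U(m(q), 46)/80662 = (9 + 46)²/80662 = 55²*(1/80662) = 3025*(1/80662) = 3025/80662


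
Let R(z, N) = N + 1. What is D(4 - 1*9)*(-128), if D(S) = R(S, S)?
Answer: 512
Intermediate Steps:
R(z, N) = 1 + N
D(S) = 1 + S
D(4 - 1*9)*(-128) = (1 + (4 - 1*9))*(-128) = (1 + (4 - 9))*(-128) = (1 - 5)*(-128) = -4*(-128) = 512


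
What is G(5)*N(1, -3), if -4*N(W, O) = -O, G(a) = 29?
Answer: -87/4 ≈ -21.750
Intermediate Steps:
N(W, O) = O/4 (N(W, O) = -(-1)*O/4 = O/4)
G(5)*N(1, -3) = 29*((1/4)*(-3)) = 29*(-3/4) = -87/4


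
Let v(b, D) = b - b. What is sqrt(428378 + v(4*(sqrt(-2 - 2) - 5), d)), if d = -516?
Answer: sqrt(428378) ≈ 654.51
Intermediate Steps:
v(b, D) = 0
sqrt(428378 + v(4*(sqrt(-2 - 2) - 5), d)) = sqrt(428378 + 0) = sqrt(428378)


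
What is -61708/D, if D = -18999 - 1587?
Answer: 30854/10293 ≈ 2.9976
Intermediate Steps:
D = -20586
-61708/D = -61708/(-20586) = -61708*(-1/20586) = 30854/10293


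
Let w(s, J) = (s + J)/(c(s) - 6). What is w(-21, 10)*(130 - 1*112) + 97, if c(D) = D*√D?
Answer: 100333/1033 - 462*I*√21/1033 ≈ 97.128 - 2.0495*I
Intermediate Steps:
c(D) = D^(3/2)
w(s, J) = (J + s)/(-6 + s^(3/2)) (w(s, J) = (s + J)/(s^(3/2) - 6) = (J + s)/(-6 + s^(3/2)))
w(-21, 10)*(130 - 1*112) + 97 = ((10 - 21)/(-6 + (-21)^(3/2)))*(130 - 1*112) + 97 = (-11/(-6 - 21*I*√21))*(130 - 112) + 97 = -11/(-6 - 21*I*√21)*18 + 97 = -198/(-6 - 21*I*√21) + 97 = 97 - 198/(-6 - 21*I*√21)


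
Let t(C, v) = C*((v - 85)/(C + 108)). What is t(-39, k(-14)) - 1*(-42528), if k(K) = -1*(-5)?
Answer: 979184/23 ≈ 42573.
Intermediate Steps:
k(K) = 5
t(C, v) = C*(-85 + v)/(108 + C) (t(C, v) = C*((-85 + v)/(108 + C)) = C*(-85 + v)/(108 + C))
t(-39, k(-14)) - 1*(-42528) = -39*(-85 + 5)/(108 - 39) - 1*(-42528) = -39*(-80)/69 + 42528 = -39*1/69*(-80) + 42528 = 1040/23 + 42528 = 979184/23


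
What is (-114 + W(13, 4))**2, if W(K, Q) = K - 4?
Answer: 11025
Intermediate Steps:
W(K, Q) = -4 + K
(-114 + W(13, 4))**2 = (-114 + (-4 + 13))**2 = (-114 + 9)**2 = (-105)**2 = 11025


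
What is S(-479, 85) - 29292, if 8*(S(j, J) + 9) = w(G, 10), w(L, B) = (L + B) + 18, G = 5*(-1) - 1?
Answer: -117193/4 ≈ -29298.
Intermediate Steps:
G = -6 (G = -5 - 1 = -6)
w(L, B) = 18 + B + L (w(L, B) = (B + L) + 18 = 18 + B + L)
S(j, J) = -25/4 (S(j, J) = -9 + (18 + 10 - 6)/8 = -9 + (⅛)*22 = -9 + 11/4 = -25/4)
S(-479, 85) - 29292 = -25/4 - 29292 = -117193/4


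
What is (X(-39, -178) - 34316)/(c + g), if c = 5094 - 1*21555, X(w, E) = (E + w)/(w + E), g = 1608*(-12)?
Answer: 34315/35757 ≈ 0.95967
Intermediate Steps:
g = -19296
X(w, E) = 1 (X(w, E) = (E + w)/(E + w) = 1)
c = -16461 (c = 5094 - 21555 = -16461)
(X(-39, -178) - 34316)/(c + g) = (1 - 34316)/(-16461 - 19296) = -34315/(-35757) = -34315*(-1/35757) = 34315/35757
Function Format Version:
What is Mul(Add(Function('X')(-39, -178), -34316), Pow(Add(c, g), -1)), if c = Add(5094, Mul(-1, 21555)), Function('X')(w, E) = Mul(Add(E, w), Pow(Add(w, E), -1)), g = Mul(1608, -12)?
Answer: Rational(34315, 35757) ≈ 0.95967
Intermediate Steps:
g = -19296
Function('X')(w, E) = 1 (Function('X')(w, E) = Mul(Add(E, w), Pow(Add(E, w), -1)) = 1)
c = -16461 (c = Add(5094, -21555) = -16461)
Mul(Add(Function('X')(-39, -178), -34316), Pow(Add(c, g), -1)) = Mul(Add(1, -34316), Pow(Add(-16461, -19296), -1)) = Mul(-34315, Pow(-35757, -1)) = Mul(-34315, Rational(-1, 35757)) = Rational(34315, 35757)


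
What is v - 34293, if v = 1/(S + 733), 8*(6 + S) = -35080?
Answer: -125443795/3658 ≈ -34293.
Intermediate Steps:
S = -4391 (S = -6 + (⅛)*(-35080) = -6 - 4385 = -4391)
v = -1/3658 (v = 1/(-4391 + 733) = 1/(-3658) = -1/3658 ≈ -0.00027337)
v - 34293 = -1/3658 - 34293 = -125443795/3658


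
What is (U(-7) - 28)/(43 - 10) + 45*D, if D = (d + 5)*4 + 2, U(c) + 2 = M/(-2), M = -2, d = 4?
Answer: 56401/33 ≈ 1709.1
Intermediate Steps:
U(c) = -1 (U(c) = -2 - 2/(-2) = -2 - 2*(-1/2) = -2 + 1 = -1)
D = 38 (D = (4 + 5)*4 + 2 = 9*4 + 2 = 36 + 2 = 38)
(U(-7) - 28)/(43 - 10) + 45*D = (-1 - 28)/(43 - 10) + 45*38 = -29/33 + 1710 = 56401/33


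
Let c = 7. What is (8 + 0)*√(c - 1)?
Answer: 8*√6 ≈ 19.596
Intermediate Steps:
(8 + 0)*√(c - 1) = (8 + 0)*√(7 - 1) = 8*√6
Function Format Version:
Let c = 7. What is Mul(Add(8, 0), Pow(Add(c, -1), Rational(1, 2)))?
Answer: Mul(8, Pow(6, Rational(1, 2))) ≈ 19.596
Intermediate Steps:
Mul(Add(8, 0), Pow(Add(c, -1), Rational(1, 2))) = Mul(Add(8, 0), Pow(Add(7, -1), Rational(1, 2))) = Mul(8, Pow(6, Rational(1, 2)))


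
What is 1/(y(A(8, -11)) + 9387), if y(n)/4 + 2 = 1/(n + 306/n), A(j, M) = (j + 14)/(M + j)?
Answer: 1619/15184469 ≈ 0.00010662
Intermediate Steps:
A(j, M) = (14 + j)/(M + j)
y(n) = -8 + 4/(n + 306/n)
1/(y(A(8, -11)) + 9387) = 1/(4*(-612 + (14 + 8)/(-11 + 8) - 2*(14 + 8)²/(-11 + 8)²)/(306 + ((14 + 8)/(-11 + 8))²) + 9387) = 1/(4*(-612 + 22/(-3) - 2*(22/(-3))²)/(306 + (22/(-3))²) + 9387) = 1/(4*(-612 - ⅓*22 - 2*(-⅓*22)²)/(306 + (-⅓*22)²) + 9387) = 1/(4*(-612 - 22/3 - 2*(-22/3)²)/(306 + (-22/3)²) + 9387) = 1/(4*(-612 - 22/3 - 2*484/9)/(306 + 484/9) + 9387) = 1/(4*(-612 - 22/3 - 968/9)/(3238/9) + 9387) = 1/(4*(9/3238)*(-6542/9) + 9387) = 1/(-13084/1619 + 9387) = 1/(15184469/1619) = 1619/15184469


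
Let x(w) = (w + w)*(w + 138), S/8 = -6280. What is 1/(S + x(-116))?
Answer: -1/55344 ≈ -1.8069e-5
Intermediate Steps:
S = -50240 (S = 8*(-6280) = -50240)
x(w) = 2*w*(138 + w) (x(w) = (2*w)*(138 + w) = 2*w*(138 + w))
1/(S + x(-116)) = 1/(-50240 + 2*(-116)*(138 - 116)) = 1/(-50240 + 2*(-116)*22) = 1/(-50240 - 5104) = 1/(-55344) = -1/55344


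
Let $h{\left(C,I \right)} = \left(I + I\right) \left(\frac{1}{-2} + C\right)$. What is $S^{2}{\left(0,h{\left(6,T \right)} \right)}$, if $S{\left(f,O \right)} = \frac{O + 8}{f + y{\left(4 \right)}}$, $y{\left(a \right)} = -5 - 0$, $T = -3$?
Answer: $25$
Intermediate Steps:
$y{\left(a \right)} = -5$ ($y{\left(a \right)} = -5 + 0 = -5$)
$h{\left(C,I \right)} = 2 I \left(- \frac{1}{2} + C\right)$
$S{\left(f,O \right)} = \frac{8 + O}{-5 + f}$ ($S{\left(f,O \right)} = \frac{O + 8}{f - 5} = \frac{8 + O}{-5 + f}$)
$S^{2}{\left(0,h{\left(6,T \right)} \right)} = \left(\frac{8 - 3 \left(-1 + 2 \cdot 6\right)}{-5 + 0}\right)^{2} = \left(\frac{8 - 3 \left(-1 + 12\right)}{-5}\right)^{2} = \left(- \frac{8 - 33}{5}\right)^{2} = \left(\left(- \frac{1}{5}\right) \left(-25\right)\right)^{2} = 5^{2} = 25$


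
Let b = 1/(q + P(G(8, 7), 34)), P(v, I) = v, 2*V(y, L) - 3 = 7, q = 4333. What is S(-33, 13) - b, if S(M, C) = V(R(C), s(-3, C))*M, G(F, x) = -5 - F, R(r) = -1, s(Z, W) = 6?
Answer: -712801/4320 ≈ -165.00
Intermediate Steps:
V(y, L) = 5 (V(y, L) = 3/2 + (½)*7 = 3/2 + 7/2 = 5)
S(M, C) = 5*M
b = 1/4320 (b = 1/(4333 + (-5 - 1*8)) = 1/(4333 + (-5 - 8)) = 1/(4333 - 13) = 1/4320 ≈ 0.00023148)
S(-33, 13) - b = 5*(-33) - 1*1/4320 = -165 - 1/4320 = -712801/4320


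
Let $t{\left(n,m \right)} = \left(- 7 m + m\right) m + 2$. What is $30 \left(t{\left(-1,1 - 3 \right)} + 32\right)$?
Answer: $300$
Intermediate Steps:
$t{\left(n,m \right)} = 2 - 6 m^{2}$ ($t{\left(n,m \right)} = - 6 m m + 2 = - 6 m^{2} + 2 = 2 - 6 m^{2}$)
$30 \left(t{\left(-1,1 - 3 \right)} + 32\right) = 30 \left(\left(2 - 6 \left(1 - 3\right)^{2}\right) + 32\right) = 30 \left(\left(2 - 6 \left(-2\right)^{2}\right) + 32\right) = 30 \left(\left(2 - 24\right) + 32\right) = 30 \left(-22 + 32\right) = 30 \cdot 10 = 300$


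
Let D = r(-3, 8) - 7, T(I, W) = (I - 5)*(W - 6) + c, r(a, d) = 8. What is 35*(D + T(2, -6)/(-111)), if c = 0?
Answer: 875/37 ≈ 23.649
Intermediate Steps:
T(I, W) = (-6 + W)*(-5 + I) (T(I, W) = (I - 5)*(W - 6) + 0 = (-5 + I)*(-6 + W) + 0 = (-6 + W)*(-5 + I) + 0 = (-6 + W)*(-5 + I))
D = 1 (D = 8 - 7 = 1)
35*(D + T(2, -6)/(-111)) = 35*(1 + (30 - 6*2 - 5*(-6) + 2*(-6))/(-111)) = 35*(1 + (30 - 12 + 30 - 12)*(-1/111)) = 35*(1 + 36*(-1/111)) = 35*(1 - 12/37) = 35*(25/37) = 875/37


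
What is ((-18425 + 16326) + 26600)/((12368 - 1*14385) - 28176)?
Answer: -24501/30193 ≈ -0.81148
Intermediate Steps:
((-18425 + 16326) + 26600)/((12368 - 1*14385) - 28176) = (-2099 + 26600)/((12368 - 14385) - 28176) = 24501/(-2017 - 28176) = 24501/(-30193) = 24501*(-1/30193) = -24501/30193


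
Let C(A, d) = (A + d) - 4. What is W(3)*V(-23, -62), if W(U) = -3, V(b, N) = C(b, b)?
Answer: 150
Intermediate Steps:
C(A, d) = -4 + A + d
V(b, N) = -4 + 2*b (V(b, N) = -4 + b + b = -4 + 2*b)
W(3)*V(-23, -62) = -3*(-4 + 2*(-23)) = -3*(-4 - 46) = -3*(-50) = 150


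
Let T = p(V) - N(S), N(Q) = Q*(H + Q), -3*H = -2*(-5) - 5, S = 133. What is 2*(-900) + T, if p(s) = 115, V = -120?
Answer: -57457/3 ≈ -19152.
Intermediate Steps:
H = -5/3 (H = -(-2*(-5) - 5)/3 = -(10 - 5)/3 = -⅓*5 = -5/3 ≈ -1.6667)
N(Q) = Q*(-5/3 + Q)
T = -52057/3 (T = 115 - 133*(-5 + 3*133)/3 = 115 - 133*(-5 + 399)/3 = 115 - 133*394/3 = 115 - 1*52402/3 = 115 - 52402/3 = -52057/3 ≈ -17352.)
2*(-900) + T = 2*(-900) - 52057/3 = -1800 - 52057/3 = -57457/3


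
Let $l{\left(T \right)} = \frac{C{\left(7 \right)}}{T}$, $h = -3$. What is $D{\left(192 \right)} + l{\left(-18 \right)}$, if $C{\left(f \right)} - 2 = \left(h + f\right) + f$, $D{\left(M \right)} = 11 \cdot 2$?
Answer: $\frac{383}{18} \approx 21.278$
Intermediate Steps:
$D{\left(M \right)} = 22$
$C{\left(f \right)} = -1 + 2 f$ ($C{\left(f \right)} = 2 + \left(\left(-3 + f\right) + f\right) = 2 + \left(-3 + 2 f\right) = -1 + 2 f$)
$l{\left(T \right)} = \frac{13}{T}$ ($l{\left(T \right)} = \frac{-1 + 2 \cdot 7}{T} = \frac{-1 + 14}{T} = \frac{13}{T}$)
$D{\left(192 \right)} + l{\left(-18 \right)} = 22 + \frac{13}{-18} = 22 + 13 \left(- \frac{1}{18}\right) = 22 - \frac{13}{18} = \frac{383}{18}$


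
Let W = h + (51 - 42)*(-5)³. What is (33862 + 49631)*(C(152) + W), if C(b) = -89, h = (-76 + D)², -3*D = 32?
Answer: 525764698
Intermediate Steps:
D = -32/3 (D = -⅓*32 = -32/3 ≈ -10.667)
h = 67600/9 (h = (-76 - 32/3)² = (-260/3)² = 67600/9 ≈ 7511.1)
W = 57475/9 (W = 67600/9 + (51 - 42)*(-5)³ = 67600/9 + 9*(-125) = 67600/9 - 1125 = 57475/9 ≈ 6386.1)
(33862 + 49631)*(C(152) + W) = (33862 + 49631)*(-89 + 57475/9) = 83493*(56674/9) = 525764698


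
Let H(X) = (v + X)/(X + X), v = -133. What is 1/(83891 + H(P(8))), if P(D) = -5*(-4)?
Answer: 40/3355527 ≈ 1.1921e-5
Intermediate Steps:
P(D) = 20
H(X) = (-133 + X)/(2*X) (H(X) = (-133 + X)/(X + X) = (-133 + X)/((2*X)) = (-133 + X)*(1/(2*X)) = (-133 + X)/(2*X))
1/(83891 + H(P(8))) = 1/(83891 + (1/2)*(-133 + 20)/20) = 1/(83891 + (1/2)*(1/20)*(-113)) = 1/(83891 - 113/40) = 1/(3355527/40) = 40/3355527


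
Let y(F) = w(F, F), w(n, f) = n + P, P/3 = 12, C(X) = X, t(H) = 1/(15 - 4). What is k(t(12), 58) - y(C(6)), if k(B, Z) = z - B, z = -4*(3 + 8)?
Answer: -947/11 ≈ -86.091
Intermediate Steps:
t(H) = 1/11
z = -44 (z = -4*11 = -44)
P = 36 (P = 3*12 = 36)
k(B, Z) = -44 - B
w(n, f) = 36 + n (w(n, f) = n + 36 = 36 + n)
y(F) = 36 + F
k(t(12), 58) - y(C(6)) = (-44 - 1*1/11) - (36 + 6) = (-44 - 1/11) - 1*42 = -485/11 - 42 = -947/11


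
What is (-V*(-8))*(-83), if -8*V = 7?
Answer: 581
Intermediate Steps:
V = -7/8 (V = -⅛*7 = -7/8 ≈ -0.87500)
(-V*(-8))*(-83) = (-1*(-7/8)*(-8))*(-83) = ((7/8)*(-8))*(-83) = -7*(-83) = 581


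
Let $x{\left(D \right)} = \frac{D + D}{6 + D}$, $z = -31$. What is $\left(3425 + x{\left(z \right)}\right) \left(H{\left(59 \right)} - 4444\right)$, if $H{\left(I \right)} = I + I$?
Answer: $- \frac{370681962}{25} \approx -1.4827 \cdot 10^{7}$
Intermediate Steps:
$x{\left(D \right)} = \frac{2 D}{6 + D}$
$H{\left(I \right)} = 2 I$
$\left(3425 + x{\left(z \right)}\right) \left(H{\left(59 \right)} - 4444\right) = \left(3425 + 2 \left(-31\right) \frac{1}{6 - 31}\right) \left(2 \cdot 59 - 4444\right) = \left(3425 + 2 \left(-31\right) \frac{1}{-25}\right) \left(118 - 4444\right) = \left(3425 + 2 \left(-31\right) \left(- \frac{1}{25}\right)\right) \left(-4326\right) = \left(3425 + \frac{62}{25}\right) \left(-4326\right) = \frac{85687}{25} \left(-4326\right) = - \frac{370681962}{25}$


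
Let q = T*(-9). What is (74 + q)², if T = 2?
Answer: 3136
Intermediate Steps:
q = -18 (q = 2*(-9) = -18)
(74 + q)² = (74 - 18)² = 56² = 3136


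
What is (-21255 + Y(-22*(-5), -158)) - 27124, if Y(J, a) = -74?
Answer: -48453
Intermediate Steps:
(-21255 + Y(-22*(-5), -158)) - 27124 = (-21255 - 74) - 27124 = -21329 - 27124 = -48453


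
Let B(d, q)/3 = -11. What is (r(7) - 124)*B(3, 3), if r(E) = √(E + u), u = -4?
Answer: 4092 - 33*√3 ≈ 4034.8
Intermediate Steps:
B(d, q) = -33 (B(d, q) = 3*(-11) = -33)
r(E) = √(-4 + E) (r(E) = √(E - 4) = √(-4 + E))
(r(7) - 124)*B(3, 3) = (√(-4 + 7) - 124)*(-33) = (√3 - 124)*(-33) = (-124 + √3)*(-33) = 4092 - 33*√3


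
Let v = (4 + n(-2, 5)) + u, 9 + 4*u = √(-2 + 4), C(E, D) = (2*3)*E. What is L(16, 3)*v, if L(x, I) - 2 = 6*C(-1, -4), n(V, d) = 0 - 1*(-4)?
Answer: -391/2 - 17*√2/2 ≈ -207.52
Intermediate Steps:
C(E, D) = 6*E
n(V, d) = 4 (n(V, d) = 0 + 4 = 4)
L(x, I) = -34 (L(x, I) = 2 + 6*(6*(-1)) = 2 + 6*(-6) = 2 - 36 = -34)
u = -9/4 + √2/4 (u = -9/4 + √(-2 + 4)/4 = -9/4 + √2/4 ≈ -1.8964)
v = 23/4 + √2/4 (v = (4 + 4) + (-9/4 + √2/4) = 8 + (-9/4 + √2/4) = 23/4 + √2/4 ≈ 6.1036)
L(16, 3)*v = -34*(23/4 + √2/4) = -391/2 - 17*√2/2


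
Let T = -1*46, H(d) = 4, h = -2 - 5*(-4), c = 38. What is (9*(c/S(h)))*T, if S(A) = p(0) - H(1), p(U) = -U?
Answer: 3933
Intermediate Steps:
h = 18 (h = -2 + 20 = 18)
T = -46
S(A) = -4 (S(A) = -1*0 - 1*4 = 0 - 4 = -4)
(9*(c/S(h)))*T = (9*(38/(-4)))*(-46) = (9*(38*(-¼)))*(-46) = (9*(-19/2))*(-46) = -171/2*(-46) = 3933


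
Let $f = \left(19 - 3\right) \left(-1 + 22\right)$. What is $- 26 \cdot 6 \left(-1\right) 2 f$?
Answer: $104832$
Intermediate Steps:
$f = 336$ ($f = 16 \cdot 21 = 336$)
$- 26 \cdot 6 \left(-1\right) 2 f = - 26 \cdot 6 \left(-1\right) 2 \cdot 336 = - 26 \left(\left(-6\right) 2\right) 336 = \left(-26\right) \left(-12\right) 336 = 312 \cdot 336 = 104832$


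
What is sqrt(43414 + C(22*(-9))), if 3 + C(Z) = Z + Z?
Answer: sqrt(43015) ≈ 207.40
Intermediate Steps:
C(Z) = -3 + 2*Z (C(Z) = -3 + (Z + Z) = -3 + 2*Z)
sqrt(43414 + C(22*(-9))) = sqrt(43414 + (-3 + 2*(22*(-9)))) = sqrt(43414 + (-3 + 2*(-198))) = sqrt(43414 + (-3 - 396)) = sqrt(43414 - 399) = sqrt(43015)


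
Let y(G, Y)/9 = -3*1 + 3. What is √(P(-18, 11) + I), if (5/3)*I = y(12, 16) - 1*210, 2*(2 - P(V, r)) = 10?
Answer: I*√129 ≈ 11.358*I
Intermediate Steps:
y(G, Y) = 0 (y(G, Y) = 9*(-3*1 + 3) = 9*(-3 + 3) = 9*0 = 0)
P(V, r) = -3 (P(V, r) = 2 - ½*10 = 2 - 5 = -3)
I = -126 (I = 3*(0 - 1*210)/5 = 3*(0 - 210)/5 = (⅗)*(-210) = -126)
√(P(-18, 11) + I) = √(-3 - 126) = √(-129) = I*√129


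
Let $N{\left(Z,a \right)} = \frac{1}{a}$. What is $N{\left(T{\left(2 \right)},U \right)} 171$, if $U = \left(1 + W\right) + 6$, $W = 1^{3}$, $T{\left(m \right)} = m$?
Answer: $\frac{171}{8} \approx 21.375$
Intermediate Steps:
$W = 1$
$U = 8$ ($U = \left(1 + 1\right) + 6 = 2 + 6 = 8$)
$N{\left(T{\left(2 \right)},U \right)} 171 = \frac{1}{8} \cdot 171 = \frac{171}{8}$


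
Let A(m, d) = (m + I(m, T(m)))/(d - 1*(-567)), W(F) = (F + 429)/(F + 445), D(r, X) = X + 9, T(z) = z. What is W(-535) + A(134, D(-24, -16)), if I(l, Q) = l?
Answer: 2087/1260 ≈ 1.6563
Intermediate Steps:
D(r, X) = 9 + X
W(F) = (429 + F)/(445 + F)
A(m, d) = 2*m/(567 + d) (A(m, d) = (m + m)/(d - 1*(-567)) = (2*m)/(d + 567) = (2*m)/(567 + d) = 2*m/(567 + d))
W(-535) + A(134, D(-24, -16)) = (429 - 535)/(445 - 535) + 2*134/(567 + (9 - 16)) = -106/(-90) + 2*134/(567 - 7) = -1/90*(-106) + 2*134/560 = 53/45 + 2*134*(1/560) = 53/45 + 67/140 = 2087/1260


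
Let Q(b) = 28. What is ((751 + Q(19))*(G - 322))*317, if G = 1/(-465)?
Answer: -36975022333/465 ≈ -7.9516e+7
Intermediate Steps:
G = -1/465 ≈ -0.0021505
((751 + Q(19))*(G - 322))*317 = ((751 + 28)*(-1/465 - 322))*317 = (779*(-149731/465))*317 = -116640449/465*317 = -36975022333/465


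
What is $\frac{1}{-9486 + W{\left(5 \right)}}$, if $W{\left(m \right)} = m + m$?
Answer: $- \frac{1}{9476} \approx -0.00010553$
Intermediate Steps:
$W{\left(m \right)} = 2 m$
$\frac{1}{-9486 + W{\left(5 \right)}} = \frac{1}{-9486 + 2 \cdot 5} = \frac{1}{-9486 + 10} = \frac{1}{-9476} = - \frac{1}{9476}$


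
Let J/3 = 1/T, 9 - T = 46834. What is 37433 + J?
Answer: 1752800222/46825 ≈ 37433.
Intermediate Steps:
T = -46825 (T = 9 - 1*46834 = 9 - 46834 = -46825)
J = -3/46825 (J = 3/(-46825) = 3*(-1/46825) = -3/46825 ≈ -6.4068e-5)
37433 + J = 37433 - 3/46825 = 1752800222/46825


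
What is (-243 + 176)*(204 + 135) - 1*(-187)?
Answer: -22526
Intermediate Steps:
(-243 + 176)*(204 + 135) - 1*(-187) = -67*339 + 187 = -22713 + 187 = -22526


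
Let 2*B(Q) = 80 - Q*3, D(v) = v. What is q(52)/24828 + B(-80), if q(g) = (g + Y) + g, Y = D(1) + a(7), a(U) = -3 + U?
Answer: 3972589/24828 ≈ 160.00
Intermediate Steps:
Y = 5 (Y = 1 + (-3 + 7) = 1 + 4 = 5)
B(Q) = 40 - 3*Q/2 (B(Q) = (80 - Q*3)/2 = (80 - 3*Q)/2 = 40 - 3*Q/2)
q(g) = 5 + 2*g (q(g) = (g + 5) + g = (5 + g) + g = 5 + 2*g)
q(52)/24828 + B(-80) = (5 + 2*52)/24828 + (40 - 3/2*(-80)) = (5 + 104)*(1/24828) + (40 + 120) = 109*(1/24828) + 160 = 109/24828 + 160 = 3972589/24828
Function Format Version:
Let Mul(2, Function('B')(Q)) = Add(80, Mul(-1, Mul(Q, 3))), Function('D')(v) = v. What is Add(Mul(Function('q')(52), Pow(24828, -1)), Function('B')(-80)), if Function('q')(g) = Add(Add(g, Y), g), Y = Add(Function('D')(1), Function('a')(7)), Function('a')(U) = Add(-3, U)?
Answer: Rational(3972589, 24828) ≈ 160.00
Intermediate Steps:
Y = 5 (Y = Add(1, Add(-3, 7)) = Add(1, 4) = 5)
Function('B')(Q) = Add(40, Mul(Rational(-3, 2), Q)) (Function('B')(Q) = Mul(Rational(1, 2), Add(80, Mul(-1, Mul(Q, 3)))) = Mul(Rational(1, 2), Add(80, Mul(-1, Mul(3, Q)))) = Mul(Rational(1, 2), Add(80, Mul(-3, Q))) = Add(40, Mul(Rational(-3, 2), Q)))
Function('q')(g) = Add(5, Mul(2, g)) (Function('q')(g) = Add(Add(g, 5), g) = Add(Add(5, g), g) = Add(5, Mul(2, g)))
Add(Mul(Function('q')(52), Pow(24828, -1)), Function('B')(-80)) = Add(Mul(Add(5, Mul(2, 52)), Pow(24828, -1)), Add(40, Mul(Rational(-3, 2), -80))) = Add(Mul(Add(5, 104), Rational(1, 24828)), Add(40, 120)) = Add(Mul(109, Rational(1, 24828)), 160) = Add(Rational(109, 24828), 160) = Rational(3972589, 24828)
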